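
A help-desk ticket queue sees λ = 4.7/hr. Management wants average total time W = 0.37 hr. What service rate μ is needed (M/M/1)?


W = 1/(μ−λ) ⇒ μ − λ = 1/W = 1/0.37 = 2.7027
μ = λ + 1/W = 4.7 + 2.7027 = 7.4027 per hr

Final: 7.4027 /hr


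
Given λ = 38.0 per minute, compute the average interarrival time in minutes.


Mean interarrival time = 1/λ = 1/38.0 minute = 0.02632 minute
In minutes: 0.02632 × 1 = 0.02632 min

Final: 0.02632 min


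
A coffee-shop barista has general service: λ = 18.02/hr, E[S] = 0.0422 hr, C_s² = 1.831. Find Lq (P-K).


ρ = λ·E[S] = 18.02·0.0422 = 0.7604
Lq = ρ²(1+C_s²)/(2(1−ρ)) = 0.5783·(1+1.831)/(2·0.2396)
= 0.5783·2.8310/0.4791 = 3.41694

Final: 3.41694


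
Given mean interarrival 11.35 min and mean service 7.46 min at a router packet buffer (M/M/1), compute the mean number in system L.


λ = 60/11.35 = 5.2863 /hr
μ = 60/7.46 = 8.0429 /hr
ρ = λ/μ = 5.2863/8.0429 = 0.6573
L = ρ/(1−ρ) = 0.6573/0.3427 = 1.9177

Final: 1.9177


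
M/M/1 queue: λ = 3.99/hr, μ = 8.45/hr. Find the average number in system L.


ρ = λ/μ = 3.99/8.45 = 0.4722
L = ρ/(1−ρ) = 0.4722/(1 − 0.4722) = 0.4722/0.5278 = 0.8946

Final: 0.8946


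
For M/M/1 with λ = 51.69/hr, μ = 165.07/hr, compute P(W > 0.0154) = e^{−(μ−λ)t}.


W ~ Exponential(μ−λ) for M/M/1.
μ − λ = 165.07 − 51.69 = 113.3800
P(W > t) = e^{−(μ−λ)t} = e^{−1.7461} = 0.174461

Final: 0.174461


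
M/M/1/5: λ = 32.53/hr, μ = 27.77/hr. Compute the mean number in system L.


ρ = 32.53/27.77 = 1.1714
L = ρ[1 − (K+1)ρ^K + Kρ^(K+1)] / [(1−ρ)(1−ρ^(K+1))]
Numerator: 1.1714·(1 − 6·2.205672 + 5·2.583742) = 0.802036
Denominator: (-0.1714)·(-1.583742) = 0.271466
L = 0.802036/0.271466 = 2.9545

Final: 2.9545


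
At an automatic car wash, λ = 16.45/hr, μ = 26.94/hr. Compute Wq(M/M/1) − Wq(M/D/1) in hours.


ρ = 16.45/26.94 = 0.6106
Wq(M/M/1) = ρ/(μ−λ) = 0.6106/10.49 = 0.05821 hr
Wq(M/D/1) = ρ/(2(μ−λ)) = 0.02910 hr
Savings = 0.05821 − 0.02910 = 0.02910 hr

Final: 0.02910 hr


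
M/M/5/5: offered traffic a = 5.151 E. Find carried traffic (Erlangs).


B(5,5.151) = 0.296998 (Erlang-B)
Carried load = a(1 − B) = 5.151·(1 − 0.296998) = 5.151·0.703002 = 3.6212 E

Final: 3.6212 Erlangs


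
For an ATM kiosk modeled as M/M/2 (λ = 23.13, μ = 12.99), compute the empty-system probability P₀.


a = λ/μ = 23.13/12.99 = 1.7806; ρ = a/c = 0.8903
Σ_{k=0}^{1} a^k/k! (terms k=0..1) = 1.00000 + 1.78060 = 2.78060
Tail: a^2/(2!(1−ρ)) = 3.17054/(2·0.1097) = 14.45098
P₀ = 1/(2.78060 + 14.45098) = 1/17.23158 = 0.058033

Final: 0.058033


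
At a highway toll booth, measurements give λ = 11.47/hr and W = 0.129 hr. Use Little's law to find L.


L = λW = 11.47·0.129 = 1.4796

Final: 1.4796


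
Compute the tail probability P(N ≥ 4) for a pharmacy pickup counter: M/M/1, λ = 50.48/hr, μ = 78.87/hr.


ρ = 50.48/78.87 = 0.6400
P(N ≥ n) = ρ^n = 0.6400^4 = 0.167815

Final: 0.167815


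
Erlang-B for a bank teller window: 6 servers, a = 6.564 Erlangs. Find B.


B(c,a) = (a^c/c!) / Σ_{k=0}^{c} a^k/k!
a^6/6! = 111.091016
Σ terms (k=0..6): 1.00000 + 6.56400 + 21.54305 + 47.13619 + 77.35049 + 101.54572 + 111.09102 = 366.230457
B = 111.091016/366.230457 = 0.303336

Final: 0.303336


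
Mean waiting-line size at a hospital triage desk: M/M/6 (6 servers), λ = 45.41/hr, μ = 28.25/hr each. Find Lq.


a = λ/μ = 1.6074; ρ = a/6 = 0.2679
P₀ = 0.200324
Lq = P₀·a^c·ρ / (c!·(1−ρ)²) = 0.200324·17.25037·0.2679/(720·0.53596)
= 0.002399

Final: 0.002399


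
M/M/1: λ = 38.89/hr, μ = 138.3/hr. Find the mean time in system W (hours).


W = 1/(μ−λ) = 1/(138.3 − 38.89) = 1/99.41 = 0.01006 hr

Final: 0.01006 hr


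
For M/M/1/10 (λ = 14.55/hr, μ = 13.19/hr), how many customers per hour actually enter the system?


ρ = 1.1031; P_K = (1−ρ)ρ^10/(1−ρ^11) = 0.141576
λ_eff = λ(1 − P_K) = 14.55·(1 − 0.141576) = 14.55·0.858424 = 12.4901 /hr

Final: 12.4901 /hr


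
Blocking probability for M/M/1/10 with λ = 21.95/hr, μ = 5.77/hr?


ρ = λ/μ = 21.95/5.77 = 3.8042
P_K = (1−ρ)ρ^K/(1−ρ^(K+1)) = (-2.8042·634727.206819)/(1 − 2414603.499078)
= -1779876.292259/-2414602.499078 = 0.737130

Final: 0.737130


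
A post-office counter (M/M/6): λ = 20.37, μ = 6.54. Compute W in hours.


a = 3.1147; ρ = 0.5191; P₀ = 0.043474
Lq = P₀·a^c·ρ/(c!(1−ρ)²) = 0.12375
Wq = Lq/λ = 0.12375/20.37 = 0.006075 hr
W = Wq + 1/μ = 0.006075 + 0.15291 = 0.15898 hr

Final: 0.15898 hr


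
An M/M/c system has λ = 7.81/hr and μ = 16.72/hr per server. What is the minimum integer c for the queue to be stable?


Stability requires cμ > λ ⇔ c > λ/μ.
λ/μ = 7.81/16.72 = 0.4671
Minimum integer c = ⌊0.4671⌋ + 1 = 1
Check: 1·16.72 = 16.72 > 7.81, while 0·16.72 = 0.00 ≤ 7.81

Final: 1 servers


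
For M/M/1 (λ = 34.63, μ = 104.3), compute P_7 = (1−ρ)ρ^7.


ρ = 34.63/104.3 = 0.3320
P_n = (1−ρ)·ρ^n = (1 − 0.3320)·0.3320^7 = 0.6680·0.0004448 = 0.0002971

Final: 0.0002971


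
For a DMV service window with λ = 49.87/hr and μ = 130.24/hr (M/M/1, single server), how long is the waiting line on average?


ρ = 49.87/130.24 = 0.3829
Lq = ρ²/(1−ρ) = 0.1466/0.6171 = 0.2376

Final: 0.2376


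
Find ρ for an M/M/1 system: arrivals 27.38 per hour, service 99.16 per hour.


ρ = λ/μ = 27.38/99.16 = 0.2761

Final: 0.2761


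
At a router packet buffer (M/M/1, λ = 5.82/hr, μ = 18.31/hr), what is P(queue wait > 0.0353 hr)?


ρ = 5.82/18.31 = 0.3179
P(Wq > t) = ρ·e^{−(μ−λ)t} = 0.3179·e^{−0.4409}
= 0.3179·0.643459 = 0.204529

Final: 0.204529


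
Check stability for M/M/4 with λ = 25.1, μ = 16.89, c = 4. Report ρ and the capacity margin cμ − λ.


Total capacity cμ = 4·16.89 = 67.56/hr
ρ = λ/(cμ) = 25.1/67.56 = 0.3715
Stable ⇔ ρ < 1: YES
Spare capacity = cμ − λ = 67.56 − 25.1 = 42.46/hr

Final: ρ = 0.3715; stable; margin = 42.46/hr


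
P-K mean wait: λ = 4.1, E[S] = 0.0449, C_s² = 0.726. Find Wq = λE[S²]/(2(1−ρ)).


ρ = λ·E[S] = 4.1·0.0449 = 0.1841
E[S²] = E[S]²(1+C_s²) = 0.0449²·(1+0.726) = 0.003480
Wq = λ·E[S²]/(2(1−ρ)) = 4.1·0.003480/(2·0.8159) = 0.008743 hr

Final: 0.008743 hr


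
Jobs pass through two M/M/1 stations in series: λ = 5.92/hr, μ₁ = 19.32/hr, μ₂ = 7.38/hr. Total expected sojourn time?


Each node sees arrival rate λ = 5.92/hr (tandem ⇒ throughput preserved).
W₁ = 1/(μ₁−λ) = 1/(19.32−5.92) = 0.07463 hr
W₂ = 1/(μ₂−λ) = 1/(7.38−5.92) = 0.68493 hr
W_total = W₁ + W₂ = 0.07463 + 0.68493 = 0.75956 hr

Final: 0.75956 hr


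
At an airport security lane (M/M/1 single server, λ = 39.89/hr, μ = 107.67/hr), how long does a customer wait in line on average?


ρ = 39.89/107.67 = 0.3705
Wq = ρ/(μ−λ) = 0.3705/(107.67 − 39.89) = 0.3705/67.78 = 0.005466 hr

Final: 0.005466 hr


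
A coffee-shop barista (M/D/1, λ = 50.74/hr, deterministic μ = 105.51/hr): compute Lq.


ρ = 50.74/105.51 = 0.4809
M/D/1: Lq = ρ²/(2(1−ρ)) = 0.2313/(2·0.5191) = 0.22276

Final: 0.22276


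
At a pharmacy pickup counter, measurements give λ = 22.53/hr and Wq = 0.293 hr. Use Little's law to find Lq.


Lq = λWq = 22.53·0.293 = 6.6013

Final: 6.6013


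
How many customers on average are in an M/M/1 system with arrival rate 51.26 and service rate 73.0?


ρ = λ/μ = 51.26/73.0 = 0.7022
L = ρ/(1−ρ) = 0.7022/(1 − 0.7022) = 0.7022/0.2978 = 2.3579

Final: 2.3579


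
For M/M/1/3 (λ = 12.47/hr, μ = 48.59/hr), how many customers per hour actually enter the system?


ρ = 0.2566; P_K = (1−ρ)ρ^3/(1−ρ^4) = 0.012620
λ_eff = λ(1 − P_K) = 12.47·(1 − 0.012620) = 12.47·0.987380 = 12.3126 /hr

Final: 12.3126 /hr


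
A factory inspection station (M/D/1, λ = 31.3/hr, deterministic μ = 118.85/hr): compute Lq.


ρ = 31.3/118.85 = 0.2634
M/D/1: Lq = ρ²/(2(1−ρ)) = 0.06936/(2·0.7366) = 0.04708

Final: 0.04708


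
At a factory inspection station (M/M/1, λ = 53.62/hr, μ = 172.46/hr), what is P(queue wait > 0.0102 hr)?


ρ = 53.62/172.46 = 0.3109
P(Wq > t) = ρ·e^{−(μ−λ)t} = 0.3109·e^{−1.2122}
= 0.3109·0.297551 = 0.092513

Final: 0.092513


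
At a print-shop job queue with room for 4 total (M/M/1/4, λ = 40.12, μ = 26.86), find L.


ρ = 40.12/26.86 = 1.4937
L = ρ[1 − (K+1)ρ^K + Kρ^(K+1)] / [(1−ρ)(1−ρ^(K+1))]
Numerator: 1.4937·(1 − 5·4.977596 + 4·7.434891) = 8.740336
Denominator: (-0.4937)·(-6.434891) = 3.176718
L = 8.740336/3.176718 = 2.7514

Final: 2.7514


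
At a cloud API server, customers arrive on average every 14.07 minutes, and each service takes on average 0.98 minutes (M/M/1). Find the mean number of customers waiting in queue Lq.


λ = 60/14.07 = 4.2644 /hr
μ = 60/0.98 = 61.2245 /hr
ρ = λ/μ = 4.2644/61.2245 = 0.06965
Lq = ρ²/(1−ρ) = 0.004851/0.9303 = 0.005215

Final: 0.005215


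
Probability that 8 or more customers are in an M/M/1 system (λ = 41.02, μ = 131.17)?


ρ = 41.02/131.17 = 0.3127
P(N ≥ n) = ρ^n = 0.3127^8 = 0.00009147

Final: 0.00009147


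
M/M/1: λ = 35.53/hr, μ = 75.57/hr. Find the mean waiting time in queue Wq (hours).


ρ = 35.53/75.57 = 0.4702
Wq = ρ/(μ−λ) = 0.4702/(75.57 − 35.53) = 0.4702/40.04 = 0.01174 hr

Final: 0.01174 hr


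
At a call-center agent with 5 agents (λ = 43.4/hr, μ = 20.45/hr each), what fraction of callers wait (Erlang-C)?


a = λ/μ = 2.1222; ρ = a/5 = 0.4244
P₀ = 0.118542 (from M/M/c formula)
C(c,a) = [a^c/(c!(1−ρ))]·P₀ = [43.05089/(120·0.5756)]·0.118542
= 0.62333·0.118542 = 0.073890

Final: 0.073890


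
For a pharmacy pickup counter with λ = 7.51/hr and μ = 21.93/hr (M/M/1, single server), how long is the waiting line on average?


ρ = 7.51/21.93 = 0.3425
Lq = ρ²/(1−ρ) = 0.1173/0.6575 = 0.1784

Final: 0.1784


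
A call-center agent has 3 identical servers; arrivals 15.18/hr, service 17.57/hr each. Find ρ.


ρ = λ/(cμ) = 15.18/(3·17.57) = 15.18/52.71 = 0.2880

Final: 0.2880


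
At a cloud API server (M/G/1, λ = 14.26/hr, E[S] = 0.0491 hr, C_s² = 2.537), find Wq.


ρ = λ·E[S] = 14.26·0.0491 = 0.7002
E[S²] = E[S]²(1+C_s²) = 0.0491²·(1+2.537) = 0.008527
Wq = λ·E[S²]/(2(1−ρ)) = 14.26·0.008527/(2·0.2998) = 0.20277 hr

Final: 0.20277 hr


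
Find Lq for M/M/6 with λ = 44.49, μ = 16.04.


a = λ/μ = 2.7737; ρ = a/6 = 0.4623
P₀ = 0.061777
Lq = P₀·a^c·ρ / (c!·(1−ρ)²) = 0.061777·455.35305·0.4623/(720·0.28914)
= 0.06247

Final: 0.06247


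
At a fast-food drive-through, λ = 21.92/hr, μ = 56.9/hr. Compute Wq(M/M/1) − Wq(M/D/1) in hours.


ρ = 21.92/56.9 = 0.3852
Wq(M/M/1) = ρ/(μ−λ) = 0.3852/34.98 = 0.01101 hr
Wq(M/D/1) = ρ/(2(μ−λ)) = 0.005507 hr
Savings = 0.01101 − 0.005507 = 0.005507 hr

Final: 0.005507 hr


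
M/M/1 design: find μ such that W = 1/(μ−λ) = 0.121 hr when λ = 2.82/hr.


W = 1/(μ−λ) ⇒ μ − λ = 1/W = 1/0.121 = 8.2645
μ = λ + 1/W = 2.82 + 8.2645 = 11.0845 per hr

Final: 11.0845 /hr


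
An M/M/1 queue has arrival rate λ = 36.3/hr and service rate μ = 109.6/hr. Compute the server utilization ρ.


ρ = λ/μ = 36.3/109.6 = 0.3312

Final: 0.3312


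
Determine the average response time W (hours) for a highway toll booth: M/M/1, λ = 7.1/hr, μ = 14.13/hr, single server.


W = 1/(μ−λ) = 1/(14.13 − 7.1) = 1/7.03 = 0.1422 hr

Final: 0.1422 hr


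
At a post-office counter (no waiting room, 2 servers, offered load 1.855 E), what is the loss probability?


B(c,a) = (a^c/c!) / Σ_{k=0}^{c} a^k/k!
a^2/2! = 1.720512
Σ terms (k=0..2): 1.00000 + 1.85500 + 1.72051 = 4.575513
B = 1.720512/4.575513 = 0.376026

Final: 0.376026


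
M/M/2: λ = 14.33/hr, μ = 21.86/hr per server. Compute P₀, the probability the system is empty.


a = λ/μ = 14.33/21.86 = 0.6555; ρ = a/c = 0.3278
Σ_{k=0}^{1} a^k/k! (terms k=0..1) = 1.00000 + 0.65554 = 1.65554
Tail: a^2/(2!(1−ρ)) = 0.42973/(2·0.6722) = 0.31963
P₀ = 1/(1.65554 + 0.31963) = 1/1.97516 = 0.506288

Final: 0.506288


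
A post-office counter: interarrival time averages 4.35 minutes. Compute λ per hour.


λ = 1/(interarrival time) in consistent units.
1 hour = 60 min, so λ = 60/4.35 = 13.7931 per hour

Final: 13.7931 /hr


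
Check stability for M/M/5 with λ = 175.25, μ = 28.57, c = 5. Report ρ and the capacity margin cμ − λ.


Total capacity cμ = 5·28.57 = 142.85/hr
ρ = λ/(cμ) = 175.25/142.85 = 1.2268
Stable ⇔ ρ < 1: NO
Spare capacity = cμ − λ = 142.85 − 175.25 = -32.40/hr

Final: ρ = 1.2268; unstable; margin = -32.40/hr


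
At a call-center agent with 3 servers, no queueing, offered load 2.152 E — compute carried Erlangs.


B(3,2.152) = 0.233009 (Erlang-B)
Carried load = a(1 − B) = 2.152·(1 − 0.233009) = 2.152·0.766991 = 1.6506 E

Final: 1.6506 Erlangs


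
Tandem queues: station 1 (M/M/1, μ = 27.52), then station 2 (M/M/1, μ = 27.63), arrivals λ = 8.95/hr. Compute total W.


Each node sees arrival rate λ = 8.95/hr (tandem ⇒ throughput preserved).
W₁ = 1/(μ₁−λ) = 1/(27.52−8.95) = 0.05385 hr
W₂ = 1/(μ₂−λ) = 1/(27.63−8.95) = 0.05353 hr
W_total = W₁ + W₂ = 0.05385 + 0.05353 = 0.10738 hr

Final: 0.10738 hr


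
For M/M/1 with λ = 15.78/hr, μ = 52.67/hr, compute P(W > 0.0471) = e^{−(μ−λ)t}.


W ~ Exponential(μ−λ) for M/M/1.
μ − λ = 52.67 − 15.78 = 36.8900
P(W > t) = e^{−(μ−λ)t} = e^{−1.7375} = 0.175956

Final: 0.175956


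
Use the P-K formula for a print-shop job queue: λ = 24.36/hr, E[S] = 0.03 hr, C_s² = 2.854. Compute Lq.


ρ = λ·E[S] = 24.36·0.03 = 0.7308
Lq = ρ²(1+C_s²)/(2(1−ρ)) = 0.5341·(1+2.854)/(2·0.2692)
= 0.5341·3.8540/0.5384 = 3.82300

Final: 3.82300


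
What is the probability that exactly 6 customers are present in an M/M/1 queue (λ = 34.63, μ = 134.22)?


ρ = 34.63/134.22 = 0.2580
P_n = (1−ρ)·ρ^n = (1 − 0.2580)·0.2580^6 = 0.7420·0.0002950 = 0.0002189

Final: 0.0002189


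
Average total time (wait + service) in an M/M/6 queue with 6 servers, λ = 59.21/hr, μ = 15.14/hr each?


a = 3.9108; ρ = 0.6518; P₀ = 0.018461
Lq = P₀·a^c·ρ/(c!(1−ρ)²) = 0.49318
Wq = Lq/λ = 0.49318/59.21 = 0.008329 hr
W = Wq + 1/μ = 0.008329 + 0.06605 = 0.07438 hr

Final: 0.07438 hr


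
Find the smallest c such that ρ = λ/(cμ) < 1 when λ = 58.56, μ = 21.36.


Stability requires cμ > λ ⇔ c > λ/μ.
λ/μ = 58.56/21.36 = 2.7416
Minimum integer c = ⌊2.7416⌋ + 1 = 3
Check: 3·21.36 = 64.08 > 58.56, while 2·21.36 = 42.72 ≤ 58.56

Final: 3 servers


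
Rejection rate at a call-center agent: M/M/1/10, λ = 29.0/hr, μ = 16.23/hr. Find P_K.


ρ = λ/μ = 29.0/16.23 = 1.7868
P_K = (1−ρ)ρ^K/(1−ρ^(K+1)) = (-0.7868·331.737663)/(1 − 592.753680)
= -261.016017/-591.753680 = 0.441089

Final: 0.441089


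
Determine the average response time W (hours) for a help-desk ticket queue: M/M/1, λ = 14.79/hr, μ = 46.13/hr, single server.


W = 1/(μ−λ) = 1/(46.13 − 14.79) = 1/31.34 = 0.03191 hr

Final: 0.03191 hr


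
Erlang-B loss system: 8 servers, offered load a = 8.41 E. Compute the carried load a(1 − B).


B(8,8.41) = 0.258025 (Erlang-B)
Carried load = a(1 − B) = 8.41·(1 − 0.258025) = 8.41·0.741975 = 6.2400 E

Final: 6.2400 Erlangs


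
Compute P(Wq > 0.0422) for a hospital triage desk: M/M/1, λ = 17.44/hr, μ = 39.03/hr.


ρ = 17.44/39.03 = 0.4468
P(Wq > t) = ρ·e^{−(μ−λ)t} = 0.4468·e^{−0.9111}
= 0.4468·0.402082 = 0.179665

Final: 0.179665


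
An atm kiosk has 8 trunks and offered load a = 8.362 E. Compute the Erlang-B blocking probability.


B(c,a) = (a^c/c!) / Σ_{k=0}^{c} a^k/k!
a^8/8! = 592.871785
Σ terms (k=0..8): 1.00000 + 8.36200 + 34.96152 + 97.44942 + 203.71800 + 340.69799 + 474.81943 + 567.20573 + 592.87178 = 2321.085871
B = 592.871785/2321.085871 = 0.255429

Final: 0.255429


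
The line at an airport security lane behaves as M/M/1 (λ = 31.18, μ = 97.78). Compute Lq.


ρ = 31.18/97.78 = 0.3189
Lq = ρ²/(1−ρ) = 0.1017/0.6811 = 0.1493

Final: 0.1493


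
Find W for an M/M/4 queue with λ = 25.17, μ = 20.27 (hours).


a = 1.2417; ρ = 0.3104; P₀ = 0.287732
Lq = P₀·a^c·ρ/(c!(1−ρ)²) = 0.01861
Wq = Lq/λ = 0.01861/25.17 = 0.0007393 hr
W = Wq + 1/μ = 0.0007393 + 0.04933 = 0.05007 hr

Final: 0.05007 hr


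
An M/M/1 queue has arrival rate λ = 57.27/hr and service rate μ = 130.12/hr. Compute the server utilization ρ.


ρ = λ/μ = 57.27/130.12 = 0.4401

Final: 0.4401


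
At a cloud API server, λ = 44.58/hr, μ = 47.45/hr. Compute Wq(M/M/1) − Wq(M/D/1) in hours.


ρ = 44.58/47.45 = 0.9395
Wq(M/M/1) = ρ/(μ−λ) = 0.9395/2.87 = 0.32736 hr
Wq(M/D/1) = ρ/(2(μ−λ)) = 0.16368 hr
Savings = 0.32736 − 0.16368 = 0.16368 hr

Final: 0.16368 hr


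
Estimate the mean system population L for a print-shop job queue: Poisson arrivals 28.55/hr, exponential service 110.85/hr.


ρ = λ/μ = 28.55/110.85 = 0.2576
L = ρ/(1−ρ) = 0.2576/(1 − 0.2576) = 0.2576/0.7424 = 0.3469

Final: 0.3469


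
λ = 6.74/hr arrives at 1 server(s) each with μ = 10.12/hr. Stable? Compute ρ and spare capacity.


Total capacity cμ = 1·10.12 = 10.12/hr
ρ = λ/(cμ) = 6.74/10.12 = 0.6660
Stable ⇔ ρ < 1: YES
Spare capacity = cμ − λ = 10.12 − 6.74 = 3.38/hr

Final: ρ = 0.6660; stable; margin = 3.38/hr


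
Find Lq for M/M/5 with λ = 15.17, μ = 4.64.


a = λ/μ = 3.2694; ρ = a/5 = 0.6539
P₀ = 0.034256
Lq = P₀·a^c·ρ / (c!·(1−ρ)²) = 0.034256·373.54076·0.6539/(120·0.11980)
= 0.58201

Final: 0.58201


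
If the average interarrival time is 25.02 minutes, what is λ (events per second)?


λ = 1/(interarrival time) in consistent units.
1 second = 0.0166667 min, so λ = 0.0166667/25.02 = 0.0006661 per second

Final: 0.0006661 /sec


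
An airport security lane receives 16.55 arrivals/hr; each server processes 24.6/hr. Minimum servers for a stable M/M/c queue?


Stability requires cμ > λ ⇔ c > λ/μ.
λ/μ = 16.55/24.6 = 0.6728
Minimum integer c = ⌊0.6728⌋ + 1 = 1
Check: 1·24.6 = 24.60 > 16.55, while 0·24.6 = 0.00 ≤ 16.55

Final: 1 servers


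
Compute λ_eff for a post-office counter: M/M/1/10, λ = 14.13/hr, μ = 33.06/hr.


ρ = 0.4274; P_K = (1−ρ)ρ^10/(1−ρ^11) = 0.0001165
λ_eff = λ(1 − P_K) = 14.13·(1 − 0.0001165) = 14.13·0.999884 = 14.1284 /hr

Final: 14.1284 /hr


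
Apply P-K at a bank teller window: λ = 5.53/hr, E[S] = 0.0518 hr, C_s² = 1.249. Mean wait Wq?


ρ = λ·E[S] = 5.53·0.0518 = 0.2865
E[S²] = E[S]²(1+C_s²) = 0.0518²·(1+1.249) = 0.006035
Wq = λ·E[S²]/(2(1−ρ)) = 5.53·0.006035/(2·0.7135) = 0.02338 hr

Final: 0.02338 hr


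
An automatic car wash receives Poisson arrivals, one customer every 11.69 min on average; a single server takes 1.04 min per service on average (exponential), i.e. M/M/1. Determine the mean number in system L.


λ = 60/11.69 = 5.1326 /hr
μ = 60/1.04 = 57.6923 /hr
ρ = λ/μ = 5.1326/57.6923 = 0.08896
L = ρ/(1−ρ) = 0.08896/0.9110 = 0.09765

Final: 0.09765


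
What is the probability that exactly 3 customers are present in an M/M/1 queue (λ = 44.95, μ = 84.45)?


ρ = 44.95/84.45 = 0.5323
P_n = (1−ρ)·ρ^n = (1 − 0.5323)·0.5323^3 = 0.4677·0.150796 = 0.070532

Final: 0.070532


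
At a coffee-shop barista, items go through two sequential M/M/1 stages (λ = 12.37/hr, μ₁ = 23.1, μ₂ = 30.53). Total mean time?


Each node sees arrival rate λ = 12.37/hr (tandem ⇒ throughput preserved).
W₁ = 1/(μ₁−λ) = 1/(23.1−12.37) = 0.09320 hr
W₂ = 1/(μ₂−λ) = 1/(30.53−12.37) = 0.05507 hr
W_total = W₁ + W₂ = 0.09320 + 0.05507 = 0.14826 hr

Final: 0.14826 hr


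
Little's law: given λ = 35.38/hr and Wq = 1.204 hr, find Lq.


Lq = λWq = 35.38·1.204 = 42.5975

Final: 42.5975


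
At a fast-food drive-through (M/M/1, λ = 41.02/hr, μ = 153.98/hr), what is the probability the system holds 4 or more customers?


ρ = 41.02/153.98 = 0.2664
P(N ≥ n) = ρ^n = 0.2664^4 = 0.005036

Final: 0.005036


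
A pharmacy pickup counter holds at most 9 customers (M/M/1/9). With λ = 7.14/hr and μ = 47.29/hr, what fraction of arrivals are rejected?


ρ = λ/μ = 7.14/47.29 = 0.1510
P_K = (1−ρ)ρ^K/(1−ρ^(K+1)) = (0.8490·0.00000004077)/(1 − 0.000000006156)
= 0.00000003462/1.000000 = 0.00000003462

Final: 0.00000003462


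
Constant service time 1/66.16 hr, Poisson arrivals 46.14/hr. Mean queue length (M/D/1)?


ρ = 46.14/66.16 = 0.6974
M/D/1: Lq = ρ²/(2(1−ρ)) = 0.4864/(2·0.3026) = 0.80365

Final: 0.80365


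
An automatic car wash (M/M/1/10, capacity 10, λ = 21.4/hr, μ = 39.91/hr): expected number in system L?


ρ = 21.4/39.91 = 0.5362
L = ρ[1 − (K+1)ρ^K + Kρ^(K+1)] / [(1−ρ)(1−ρ^(K+1))]
Numerator: 0.5362·(1 − 11·0.001965 + 10·0.001054) = 0.530267
Denominator: (0.4638)·(0.998946) = 0.463305
L = 0.530267/0.463305 = 1.1445

Final: 1.1445


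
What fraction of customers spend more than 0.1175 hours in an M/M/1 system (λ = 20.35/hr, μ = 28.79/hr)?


W ~ Exponential(μ−λ) for M/M/1.
μ − λ = 28.79 − 20.35 = 8.4400
P(W > t) = e^{−(μ−λ)t} = e^{−0.9917} = 0.370946

Final: 0.370946


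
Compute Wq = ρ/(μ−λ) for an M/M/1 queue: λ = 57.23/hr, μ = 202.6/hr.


ρ = 57.23/202.6 = 0.2825
Wq = ρ/(μ−λ) = 0.2825/(202.6 − 57.23) = 0.2825/145.37 = 0.001943 hr

Final: 0.001943 hr


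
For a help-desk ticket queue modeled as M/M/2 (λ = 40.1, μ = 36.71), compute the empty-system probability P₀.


a = λ/μ = 40.1/36.71 = 1.0923; ρ = a/c = 0.5462
Σ_{k=0}^{1} a^k/k! (terms k=0..1) = 1.00000 + 1.09235 = 2.09235
Tail: a^2/(2!(1−ρ)) = 1.19322/(2·0.4538) = 1.31462
P₀ = 1/(2.09235 + 1.31462) = 1/3.40696 = 0.293517

Final: 0.293517


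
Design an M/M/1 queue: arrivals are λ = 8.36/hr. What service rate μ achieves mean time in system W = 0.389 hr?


W = 1/(μ−λ) ⇒ μ − λ = 1/W = 1/0.389 = 2.5707
μ = λ + 1/W = 8.36 + 2.5707 = 10.9307 per hr

Final: 10.9307 /hr


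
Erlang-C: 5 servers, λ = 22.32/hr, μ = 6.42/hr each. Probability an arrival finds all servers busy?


a = λ/μ = 3.4766; ρ = a/5 = 0.6953
P₀ = 0.026664 (from M/M/c formula)
C(c,a) = [a^c/(c!(1−ρ))]·P₀ = [507.92058/(120·0.3047)]·0.026664
= 13.89251·0.026664 = 0.370431

Final: 0.370431


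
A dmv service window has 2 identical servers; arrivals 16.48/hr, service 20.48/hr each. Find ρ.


ρ = λ/(cμ) = 16.48/(2·20.48) = 16.48/40.96 = 0.4023

Final: 0.4023


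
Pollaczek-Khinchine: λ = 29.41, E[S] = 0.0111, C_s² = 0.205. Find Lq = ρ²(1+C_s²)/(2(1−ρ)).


ρ = λ·E[S] = 29.41·0.0111 = 0.3265
Lq = ρ²(1+C_s²)/(2(1−ρ)) = 0.1066·(1+0.205)/(2·0.6735)
= 0.1066·1.2050/1.3471 = 0.09533

Final: 0.09533


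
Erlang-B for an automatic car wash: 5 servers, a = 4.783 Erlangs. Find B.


B(c,a) = (a^c/c!) / Σ_{k=0}^{c} a^k/k!
a^5/5! = 20.860305
Σ terms (k=0..5): 1.00000 + 4.78300 + 11.43854 + 18.23685 + 21.80672 + 20.86031 = 78.125419
B = 20.860305/78.125419 = 0.267010

Final: 0.267010


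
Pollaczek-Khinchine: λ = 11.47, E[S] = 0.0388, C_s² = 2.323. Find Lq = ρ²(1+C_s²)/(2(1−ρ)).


ρ = λ·E[S] = 11.47·0.0388 = 0.4450
Lq = ρ²(1+C_s²)/(2(1−ρ)) = 0.1981·(1+2.323)/(2·0.5550)
= 0.1981·3.3230/1.1099 = 0.59296

Final: 0.59296


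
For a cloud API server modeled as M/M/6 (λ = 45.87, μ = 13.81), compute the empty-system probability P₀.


a = λ/μ = 45.87/13.81 = 3.3215; ρ = a/c = 0.5536
Σ_{k=0}^{5} a^k/k! (terms k=0..5) = 1.00000 + 3.32151 + 5.51620 + 6.10737 + 5.07141 + 3.36895 = 24.38543
Tail: a^6/(6!(1−ρ)) = 1342.79702/(720·0.4464) = 4.17771
P₀ = 1/(24.38543 + 4.17771) = 1/28.56314 = 0.035010

Final: 0.035010


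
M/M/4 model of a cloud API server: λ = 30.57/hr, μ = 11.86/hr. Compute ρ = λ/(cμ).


ρ = λ/(cμ) = 30.57/(4·11.86) = 30.57/47.44 = 0.6444

Final: 0.6444


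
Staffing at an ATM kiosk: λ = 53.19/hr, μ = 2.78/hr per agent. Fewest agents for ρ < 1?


Stability requires cμ > λ ⇔ c > λ/μ.
λ/μ = 53.19/2.78 = 19.1331
Minimum integer c = ⌊19.1331⌋ + 1 = 20
Check: 20·2.78 = 55.60 > 53.19, while 19·2.78 = 52.82 ≤ 53.19

Final: 20 servers


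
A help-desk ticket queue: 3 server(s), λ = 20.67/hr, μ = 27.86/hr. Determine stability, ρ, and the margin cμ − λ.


Total capacity cμ = 3·27.86 = 83.58/hr
ρ = λ/(cμ) = 20.67/83.58 = 0.2473
Stable ⇔ ρ < 1: YES
Spare capacity = cμ − λ = 83.58 − 20.67 = 62.91/hr

Final: ρ = 0.2473; stable; margin = 62.91/hr


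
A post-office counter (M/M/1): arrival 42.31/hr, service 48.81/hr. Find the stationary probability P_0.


ρ = 42.31/48.81 = 0.8668
P_n = (1−ρ)·ρ^n = (1 − 0.8668)·0.8668^0 = 0.1332·1.000000 = 0.133169

Final: 0.133169


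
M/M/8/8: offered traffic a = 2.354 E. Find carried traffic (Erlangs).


B(8,2.354) = 0.002223 (Erlang-B)
Carried load = a(1 − B) = 2.354·(1 − 0.002223) = 2.354·0.997777 = 2.3488 E

Final: 2.3488 Erlangs


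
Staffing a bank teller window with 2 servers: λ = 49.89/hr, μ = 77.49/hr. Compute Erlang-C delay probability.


a = λ/μ = 0.6438; ρ = a/2 = 0.3219
P₀ = 0.512959 (from M/M/c formula)
C(c,a) = [a^c/(c!(1−ρ))]·P₀ = [0.41451/(2·0.6781)]·0.512959
= 0.30565·0.512959 = 0.156784

Final: 0.156784


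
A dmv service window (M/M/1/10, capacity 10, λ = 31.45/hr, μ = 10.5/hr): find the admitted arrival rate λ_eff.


ρ = 2.9952; P_K = (1−ρ)ρ^10/(1−ρ^11) = 0.666141
λ_eff = λ(1 − P_K) = 31.45·(1 − 0.666141) = 31.45·0.333859 = 10.4999 /hr

Final: 10.4999 /hr


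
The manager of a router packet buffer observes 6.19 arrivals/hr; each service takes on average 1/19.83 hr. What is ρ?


ρ = λ/μ = 6.19/19.83 = 0.3122

Final: 0.3122


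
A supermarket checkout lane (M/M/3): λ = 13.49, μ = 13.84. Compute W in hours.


a = 0.9747; ρ = 0.3249; P₀ = 0.373363
Lq = P₀·a^c·ρ/(c!(1−ρ)²) = 0.04108
Wq = Lq/λ = 0.04108/13.49 = 0.003045 hr
W = Wq + 1/μ = 0.003045 + 0.07225 = 0.07530 hr

Final: 0.07530 hr


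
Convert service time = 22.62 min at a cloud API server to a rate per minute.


μ = 1/(service time) in consistent units.
1 minute = 1 min, so μ = 1/22.62 = 0.04421 per minute

Final: 0.04421 /min


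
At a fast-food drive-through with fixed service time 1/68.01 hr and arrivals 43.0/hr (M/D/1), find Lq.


ρ = 43.0/68.01 = 0.6323
M/D/1: Lq = ρ²/(2(1−ρ)) = 0.3998/(2·0.3677) = 0.54353

Final: 0.54353


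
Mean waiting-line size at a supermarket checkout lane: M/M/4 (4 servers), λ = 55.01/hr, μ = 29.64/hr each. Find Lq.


a = λ/μ = 1.8559; ρ = a/4 = 0.4640
P₀ = 0.152301
Lq = P₀·a^c·ρ / (c!·(1−ρ)²) = 0.152301·11.86462·0.4640/(24·0.28731)
= 0.12159

Final: 0.12159


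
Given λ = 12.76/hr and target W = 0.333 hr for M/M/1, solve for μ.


W = 1/(μ−λ) ⇒ μ − λ = 1/W = 1/0.333 = 3.0030
μ = λ + 1/W = 12.76 + 3.0030 = 15.7630 per hr

Final: 15.7630 /hr


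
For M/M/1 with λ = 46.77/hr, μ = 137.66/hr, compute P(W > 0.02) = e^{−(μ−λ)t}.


W ~ Exponential(μ−λ) for M/M/1.
μ − λ = 137.66 − 46.77 = 90.8900
P(W > t) = e^{−(μ−λ)t} = e^{−1.8178} = 0.162383

Final: 0.162383


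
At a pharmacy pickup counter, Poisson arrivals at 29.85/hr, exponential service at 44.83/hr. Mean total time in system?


W = 1/(μ−λ) = 1/(44.83 − 29.85) = 1/14.98 = 0.06676 hr

Final: 0.06676 hr


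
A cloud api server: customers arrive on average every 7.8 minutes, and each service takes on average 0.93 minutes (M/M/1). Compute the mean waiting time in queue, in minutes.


λ = 60/7.8 = 7.6923 /hr
μ = 60/0.93 = 64.5161 /hr
ρ = λ/μ = 7.6923/64.5161 = 0.1192
Wq = ρ/(μ−λ) = 0.1192/(64.5161−7.6923) = 0.002098 hr
In minutes: 0.002098·60 = 0.1259 min

Final: 0.1259 min


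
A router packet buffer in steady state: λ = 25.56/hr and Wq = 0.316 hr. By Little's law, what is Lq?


Lq = λWq = 25.56·0.316 = 8.0770

Final: 8.0770


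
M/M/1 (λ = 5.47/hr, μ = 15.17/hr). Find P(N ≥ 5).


ρ = 5.47/15.17 = 0.3606
P(N ≥ n) = ρ^n = 0.3606^5 = 0.006095

Final: 0.006095


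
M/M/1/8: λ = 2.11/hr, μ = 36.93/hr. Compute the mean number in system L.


ρ = 2.11/36.93 = 0.05714
L = ρ[1 − (K+1)ρ^K + Kρ^(K+1)] / [(1−ρ)(1−ρ^(K+1))]
Numerator: 0.05714·(1 − 9·1.136e-10 + 8·6.488e-12) = 0.057135
Denominator: (0.9429)·(1.000000) = 0.942865
L = 0.057135/0.942865 = 0.06060

Final: 0.06060


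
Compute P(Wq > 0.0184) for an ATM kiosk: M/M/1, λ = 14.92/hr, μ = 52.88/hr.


ρ = 14.92/52.88 = 0.2821
P(Wq > t) = ρ·e^{−(μ−λ)t} = 0.2821·e^{−0.6985}
= 0.2821·0.497349 = 0.140326

Final: 0.140326


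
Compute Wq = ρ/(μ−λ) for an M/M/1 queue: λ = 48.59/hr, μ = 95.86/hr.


ρ = 48.59/95.86 = 0.5069
Wq = ρ/(μ−λ) = 0.5069/(95.86 − 48.59) = 0.5069/47.27 = 0.01072 hr

Final: 0.01072 hr


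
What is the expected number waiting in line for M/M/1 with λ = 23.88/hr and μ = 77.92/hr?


ρ = 23.88/77.92 = 0.3065
Lq = ρ²/(1−ρ) = 0.09392/0.6935 = 0.1354

Final: 0.1354


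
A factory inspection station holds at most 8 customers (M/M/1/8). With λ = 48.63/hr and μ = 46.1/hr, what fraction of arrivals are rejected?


ρ = λ/μ = 48.63/46.1 = 1.0549
P_K = (1−ρ)ρ^K/(1−ρ^(K+1)) = (-0.05488·1.533299)/(1 − 1.617447)
= -0.084148/-0.617447 = 0.136285

Final: 0.136285


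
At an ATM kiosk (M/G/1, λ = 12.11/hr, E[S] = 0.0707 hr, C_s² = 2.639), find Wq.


ρ = λ·E[S] = 12.11·0.0707 = 0.8562
E[S²] = E[S]²(1+C_s²) = 0.0707²·(1+2.639) = 0.018190
Wq = λ·E[S²]/(2(1−ρ)) = 12.11·0.018190/(2·0.1438) = 0.76578 hr

Final: 0.76578 hr


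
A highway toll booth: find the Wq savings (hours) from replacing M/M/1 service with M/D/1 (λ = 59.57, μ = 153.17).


ρ = 59.57/153.17 = 0.3889
Wq(M/M/1) = ρ/(μ−λ) = 0.3889/93.60 = 0.004155 hr
Wq(M/D/1) = ρ/(2(μ−λ)) = 0.002078 hr
Savings = 0.004155 − 0.002078 = 0.002078 hr

Final: 0.002078 hr


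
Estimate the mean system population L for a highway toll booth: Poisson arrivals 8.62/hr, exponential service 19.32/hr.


ρ = λ/μ = 8.62/19.32 = 0.4462
L = ρ/(1−ρ) = 0.4462/(1 − 0.4462) = 0.4462/0.5538 = 0.8056

Final: 0.8056


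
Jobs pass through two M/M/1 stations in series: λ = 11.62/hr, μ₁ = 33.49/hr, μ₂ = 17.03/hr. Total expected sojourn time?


Each node sees arrival rate λ = 11.62/hr (tandem ⇒ throughput preserved).
W₁ = 1/(μ₁−λ) = 1/(33.49−11.62) = 0.04572 hr
W₂ = 1/(μ₂−λ) = 1/(17.03−11.62) = 0.18484 hr
W_total = W₁ + W₂ = 0.04572 + 0.18484 = 0.23057 hr

Final: 0.23057 hr


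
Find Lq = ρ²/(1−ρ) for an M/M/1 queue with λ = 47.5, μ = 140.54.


ρ = 47.5/140.54 = 0.3380
Lq = ρ²/(1−ρ) = 0.1142/0.6620 = 0.1726

Final: 0.1726


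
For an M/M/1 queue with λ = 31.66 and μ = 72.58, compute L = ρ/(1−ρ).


ρ = λ/μ = 31.66/72.58 = 0.4362
L = ρ/(1−ρ) = 0.4362/(1 − 0.4362) = 0.4362/0.5638 = 0.7737

Final: 0.7737


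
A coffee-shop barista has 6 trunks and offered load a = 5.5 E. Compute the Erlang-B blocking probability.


B(c,a) = (a^c/c!) / Σ_{k=0}^{c} a^k/k!
a^6/6! = 38.445334
Σ terms (k=0..6): 1.00000 + 5.50000 + 15.12500 + 27.72917 + 38.12760 + 41.94036 + 38.44533 = 167.867470
B = 38.445334/167.867470 = 0.229022

Final: 0.229022


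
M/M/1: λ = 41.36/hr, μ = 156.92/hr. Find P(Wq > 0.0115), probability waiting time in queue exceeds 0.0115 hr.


ρ = 41.36/156.92 = 0.2636
P(Wq > t) = ρ·e^{−(μ−λ)t} = 0.2636·e^{−1.3289}
= 0.2636·0.264758 = 0.069783

Final: 0.069783


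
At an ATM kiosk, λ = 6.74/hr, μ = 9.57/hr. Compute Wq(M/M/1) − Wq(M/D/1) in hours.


ρ = 6.74/9.57 = 0.7043
Wq(M/M/1) = ρ/(μ−λ) = 0.7043/2.83 = 0.24886 hr
Wq(M/D/1) = ρ/(2(μ−λ)) = 0.12443 hr
Savings = 0.24886 − 0.12443 = 0.12443 hr

Final: 0.12443 hr


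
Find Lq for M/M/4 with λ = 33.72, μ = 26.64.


a = λ/μ = 1.2658; ρ = a/4 = 0.3164
P₀ = 0.280796
Lq = P₀·a^c·ρ / (c!·(1−ρ)²) = 0.280796·2.56693·0.3164/(24·0.46725)
= 0.02034

Final: 0.02034


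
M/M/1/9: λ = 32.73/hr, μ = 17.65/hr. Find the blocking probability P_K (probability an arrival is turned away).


ρ = λ/μ = 32.73/17.65 = 1.8544
P_K = (1−ρ)ρ^K/(1−ρ^(K+1)) = (-0.8544·259.305459)/(1 − 480.853693)
= -221.548234/-479.853693 = 0.461700

Final: 0.461700


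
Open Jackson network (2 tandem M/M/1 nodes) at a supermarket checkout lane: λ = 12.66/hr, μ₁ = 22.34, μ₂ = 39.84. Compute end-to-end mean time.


Each node sees arrival rate λ = 12.66/hr (tandem ⇒ throughput preserved).
W₁ = 1/(μ₁−λ) = 1/(22.34−12.66) = 0.10331 hr
W₂ = 1/(μ₂−λ) = 1/(39.84−12.66) = 0.03679 hr
W_total = W₁ + W₂ = 0.10331 + 0.03679 = 0.14010 hr

Final: 0.14010 hr


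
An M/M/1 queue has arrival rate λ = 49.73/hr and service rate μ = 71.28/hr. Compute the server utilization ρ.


ρ = λ/μ = 49.73/71.28 = 0.6977

Final: 0.6977


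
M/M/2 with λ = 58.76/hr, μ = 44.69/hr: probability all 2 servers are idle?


a = λ/μ = 58.76/44.69 = 1.3148; ρ = a/c = 0.6574
Σ_{k=0}^{1} a^k/k! (terms k=0..1) = 1.00000 + 1.31484 = 2.31484
Tail: a^2/(2!(1−ρ)) = 1.72879/(2·0.3426) = 2.52318
P₀ = 1/(2.31484 + 2.52318) = 1/4.83801 = 0.206696

Final: 0.206696


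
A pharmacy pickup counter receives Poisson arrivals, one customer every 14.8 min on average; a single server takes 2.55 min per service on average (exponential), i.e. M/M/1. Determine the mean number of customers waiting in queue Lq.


λ = 60/14.8 = 4.0541 /hr
μ = 60/2.55 = 23.5294 /hr
ρ = λ/μ = 4.0541/23.5294 = 0.1723
Lq = ρ²/(1−ρ) = 0.02969/0.8277 = 0.03587

Final: 0.03587


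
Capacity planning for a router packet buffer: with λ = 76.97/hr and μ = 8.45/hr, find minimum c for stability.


Stability requires cμ > λ ⇔ c > λ/μ.
λ/μ = 76.97/8.45 = 9.1089
Minimum integer c = ⌊9.1089⌋ + 1 = 10
Check: 10·8.45 = 84.50 > 76.97, while 9·8.45 = 76.05 ≤ 76.97

Final: 10 servers


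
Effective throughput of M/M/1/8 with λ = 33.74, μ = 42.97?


ρ = 0.7852; P_K = (1−ρ)ρ^8/(1−ρ^9) = 0.035008
λ_eff = λ(1 − P_K) = 33.74·(1 − 0.035008) = 33.74·0.964992 = 32.5588 /hr

Final: 32.5588 /hr


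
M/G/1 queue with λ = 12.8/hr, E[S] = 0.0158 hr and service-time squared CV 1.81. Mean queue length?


ρ = λ·E[S] = 12.8·0.0158 = 0.2022
Lq = ρ²(1+C_s²)/(2(1−ρ)) = 0.04090·(1+1.81)/(2·0.7978)
= 0.04090·2.8100/1.5955 = 0.07203

Final: 0.07203


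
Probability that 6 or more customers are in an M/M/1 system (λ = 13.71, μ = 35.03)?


ρ = 13.71/35.03 = 0.3914
P(N ≥ n) = ρ^n = 0.3914^6 = 0.003594

Final: 0.003594


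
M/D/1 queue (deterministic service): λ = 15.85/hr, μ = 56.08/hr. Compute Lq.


ρ = 15.85/56.08 = 0.2826
M/D/1: Lq = ρ²/(2(1−ρ)) = 0.07988/(2·0.7174) = 0.05568

Final: 0.05568


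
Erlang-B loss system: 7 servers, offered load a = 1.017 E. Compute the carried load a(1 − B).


B(7,1.017) = 0.00008075 (Erlang-B)
Carried load = a(1 − B) = 1.017·(1 − 0.00008075) = 1.017·0.999919 = 1.0169 E

Final: 1.0169 Erlangs


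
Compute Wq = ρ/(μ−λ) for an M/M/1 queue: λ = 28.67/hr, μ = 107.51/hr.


ρ = 28.67/107.51 = 0.2667
Wq = ρ/(μ−λ) = 0.2667/(107.51 − 28.67) = 0.2667/78.84 = 0.003382 hr

Final: 0.003382 hr


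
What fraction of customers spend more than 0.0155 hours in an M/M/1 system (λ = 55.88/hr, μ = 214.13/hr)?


W ~ Exponential(μ−λ) for M/M/1.
μ − λ = 214.13 − 55.88 = 158.2500
P(W > t) = e^{−(μ−λ)t} = e^{−2.4529} = 0.086046

Final: 0.086046


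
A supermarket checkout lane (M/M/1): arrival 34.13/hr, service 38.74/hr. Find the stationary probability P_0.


ρ = 34.13/38.74 = 0.8810
P_n = (1−ρ)·ρ^n = (1 − 0.8810)·0.8810^0 = 0.1190·1.000000 = 0.118998

Final: 0.118998


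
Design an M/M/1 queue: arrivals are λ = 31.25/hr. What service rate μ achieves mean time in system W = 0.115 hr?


W = 1/(μ−λ) ⇒ μ − λ = 1/W = 1/0.115 = 8.6957
μ = λ + 1/W = 31.25 + 8.6957 = 39.9457 per hr

Final: 39.9457 /hr


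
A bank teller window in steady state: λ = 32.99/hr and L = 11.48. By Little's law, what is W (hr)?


W = L/λ = 11.48/32.99 = 0.3480 hr

Final: 0.3480 hr


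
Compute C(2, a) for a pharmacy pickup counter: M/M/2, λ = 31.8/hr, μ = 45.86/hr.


a = λ/μ = 0.6934; ρ = a/2 = 0.3467
P₀ = 0.485104 (from M/M/c formula)
C(c,a) = [a^c/(c!(1−ρ))]·P₀ = [0.48082/(2·0.6533)]·0.485104
= 0.36800·0.485104 = 0.178518

Final: 0.178518


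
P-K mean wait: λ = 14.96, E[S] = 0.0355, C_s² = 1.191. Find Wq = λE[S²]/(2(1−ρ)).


ρ = λ·E[S] = 14.96·0.0355 = 0.5311
E[S²] = E[S]²(1+C_s²) = 0.0355²·(1+1.191) = 0.002761
Wq = λ·E[S²]/(2(1−ρ)) = 14.96·0.002761/(2·0.4689) = 0.04405 hr

Final: 0.04405 hr


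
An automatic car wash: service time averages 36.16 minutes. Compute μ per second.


μ = 1/(service time) in consistent units.
1 second = 0.0166667 min, so μ = 0.0166667/36.16 = 0.0004609 per second

Final: 0.0004609 /sec


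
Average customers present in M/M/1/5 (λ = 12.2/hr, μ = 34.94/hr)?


ρ = 12.2/34.94 = 0.3492
L = ρ[1 − (K+1)ρ^K + Kρ^(K+1)] / [(1−ρ)(1−ρ^(K+1))]
Numerator: 0.3492·(1 − 6·0.005190 + 5·0.001812) = 0.341460
Denominator: (0.6508)·(0.998188) = 0.649651
L = 0.341460/0.649651 = 0.5256

Final: 0.5256


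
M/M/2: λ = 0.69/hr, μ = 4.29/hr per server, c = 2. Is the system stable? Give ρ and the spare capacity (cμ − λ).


Total capacity cμ = 2·4.29 = 8.58/hr
ρ = λ/(cμ) = 0.69/8.58 = 0.08042
Stable ⇔ ρ < 1: YES
Spare capacity = cμ − λ = 8.58 − 0.69 = 7.89/hr

Final: ρ = 0.08042; stable; margin = 7.89/hr


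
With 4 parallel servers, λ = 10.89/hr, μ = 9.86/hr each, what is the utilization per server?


ρ = λ/(cμ) = 10.89/(4·9.86) = 10.89/39.44 = 0.2761

Final: 0.2761


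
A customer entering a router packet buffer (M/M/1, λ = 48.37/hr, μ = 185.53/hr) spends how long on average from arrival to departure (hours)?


W = 1/(μ−λ) = 1/(185.53 − 48.37) = 1/137.16 = 0.007291 hr

Final: 0.007291 hr


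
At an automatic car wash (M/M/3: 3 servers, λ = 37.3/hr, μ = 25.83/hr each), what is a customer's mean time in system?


a = 1.4441; ρ = 0.4814; P₀ = 0.224498
Lq = P₀·a^c·ρ/(c!(1−ρ)²) = 0.20162
Wq = Lq/λ = 0.20162/37.3 = 0.005405 hr
W = Wq + 1/μ = 0.005405 + 0.03871 = 0.04412 hr

Final: 0.04412 hr


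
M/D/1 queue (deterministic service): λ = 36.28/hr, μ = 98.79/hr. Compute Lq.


ρ = 36.28/98.79 = 0.3672
M/D/1: Lq = ρ²/(2(1−ρ)) = 0.1349/(2·0.6328) = 0.10657

Final: 0.10657


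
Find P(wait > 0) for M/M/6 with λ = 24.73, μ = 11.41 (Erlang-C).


a = λ/μ = 2.1674; ρ = a/6 = 0.3612
P₀ = 0.114200 (from M/M/c formula)
C(c,a) = [a^c/(c!(1−ρ))]·P₀ = [103.66468/(720·0.6388)]·0.114200
= 0.22540·0.114200 = 0.025741

Final: 0.025741


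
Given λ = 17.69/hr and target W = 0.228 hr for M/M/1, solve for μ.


W = 1/(μ−λ) ⇒ μ − λ = 1/W = 1/0.228 = 4.3860
μ = λ + 1/W = 17.69 + 4.3860 = 22.0760 per hr

Final: 22.0760 /hr


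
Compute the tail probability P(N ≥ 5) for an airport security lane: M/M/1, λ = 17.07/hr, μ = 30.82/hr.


ρ = 17.07/30.82 = 0.5539
P(N ≥ n) = ρ^n = 0.5539^5 = 0.052120

Final: 0.052120


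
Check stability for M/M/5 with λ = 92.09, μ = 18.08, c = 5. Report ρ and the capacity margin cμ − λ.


Total capacity cμ = 5·18.08 = 90.40/hr
ρ = λ/(cμ) = 92.09/90.40 = 1.0187
Stable ⇔ ρ < 1: NO
Spare capacity = cμ − λ = 90.40 − 92.09 = -1.69/hr

Final: ρ = 1.0187; unstable; margin = -1.69/hr
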